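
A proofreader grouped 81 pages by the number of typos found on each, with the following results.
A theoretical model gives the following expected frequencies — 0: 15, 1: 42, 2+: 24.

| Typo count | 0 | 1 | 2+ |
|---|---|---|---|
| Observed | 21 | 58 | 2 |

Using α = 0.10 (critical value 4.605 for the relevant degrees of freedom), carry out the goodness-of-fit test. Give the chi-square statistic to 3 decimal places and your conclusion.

28.662; reject

χ² = (21−15)²/15 + (58−42)²/42 + (2−24)²/24
   = 2.4000 + 6.0952 + 20.1667
Sum = 28.662
df = 2. Since 28.662 > 4.605, we reject H₀.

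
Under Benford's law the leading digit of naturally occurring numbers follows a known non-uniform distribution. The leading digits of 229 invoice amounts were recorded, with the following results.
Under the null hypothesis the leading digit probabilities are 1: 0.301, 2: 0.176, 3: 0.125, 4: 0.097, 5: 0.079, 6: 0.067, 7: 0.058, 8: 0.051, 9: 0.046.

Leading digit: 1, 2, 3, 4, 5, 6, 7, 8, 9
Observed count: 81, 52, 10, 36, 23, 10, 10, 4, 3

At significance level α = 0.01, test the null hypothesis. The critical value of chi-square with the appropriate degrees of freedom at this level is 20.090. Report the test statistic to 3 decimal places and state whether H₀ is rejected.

40.625; reject

Expected counts E_i = n·p_i: 229×0.301 = 68.929, 229×0.176 = 40.304, 229×0.125 = 28.625, 229×0.097 = 22.213, 229×0.079 = 18.091, 229×0.067 = 15.343, 229×0.058 = 13.282, 229×0.051 = 11.679, 229×0.046 = 10.534.
1: (81 − 68.929)²/68.929 = 145.709041/68.929 = 2.1139
2: (52 − 40.304)²/40.304 = 136.796416/40.304 = 3.3941
3: (10 − 28.625)²/28.625 = 346.890625/28.625 = 12.1184
4: (36 − 22.213)²/22.213 = 190.081369/22.213 = 8.5572
5: (23 − 18.091)²/18.091 = 24.098281/18.091 = 1.3321
6: (10 − 15.343)²/15.343 = 28.547649/15.343 = 1.8606
7: (10 − 13.282)²/13.282 = 10.771524/13.282 = 0.8110
8: (4 − 11.679)²/11.679 = 58.967041/11.679 = 5.0490
9: (3 − 10.534)²/10.534 = 56.761156/10.534 = 5.3884
Sum = 40.625
df = 8. Since 40.625 > 20.090, we reject H₀.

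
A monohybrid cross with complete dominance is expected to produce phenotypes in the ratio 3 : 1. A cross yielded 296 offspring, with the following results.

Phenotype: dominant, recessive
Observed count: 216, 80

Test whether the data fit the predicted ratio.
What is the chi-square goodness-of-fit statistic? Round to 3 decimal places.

Ratio total = 4. Expected counts: 296×3/4 = 222, 296×1/4 = 74.
cat            O        E   (O−E)²/E
dominant     216      222     0.1622
recessive     80       74     0.4865
Sum = 0.649

0.649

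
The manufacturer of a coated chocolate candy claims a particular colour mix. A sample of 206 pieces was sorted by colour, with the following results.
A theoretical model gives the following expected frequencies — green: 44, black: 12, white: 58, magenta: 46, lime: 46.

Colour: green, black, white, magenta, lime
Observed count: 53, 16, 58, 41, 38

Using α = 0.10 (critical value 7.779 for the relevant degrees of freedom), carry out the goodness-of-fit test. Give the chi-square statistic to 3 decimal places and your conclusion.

χ² = (53−44)²/44 + (16−12)²/12 + (58−58)²/58 + (41−46)²/46 + (38−46)²/46
   = 1.8409 + 1.3333 + 0.0000 + 0.5435 + 1.3913
Sum = 5.109
df = 4. Since 5.109 < 7.779, we do not reject H₀.

5.109; do not reject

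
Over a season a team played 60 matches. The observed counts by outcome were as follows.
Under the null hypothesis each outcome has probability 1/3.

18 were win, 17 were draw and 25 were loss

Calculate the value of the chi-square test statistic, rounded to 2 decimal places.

1.90

Expected count for each of the 3 categories: 60/3 = 20.
win: (18 − 20)²/20 = 4/20 = 0.200
draw: (17 − 20)²/20 = 9/20 = 0.450
loss: (25 − 20)²/20 = 25/20 = 1.250
Sum = 1.90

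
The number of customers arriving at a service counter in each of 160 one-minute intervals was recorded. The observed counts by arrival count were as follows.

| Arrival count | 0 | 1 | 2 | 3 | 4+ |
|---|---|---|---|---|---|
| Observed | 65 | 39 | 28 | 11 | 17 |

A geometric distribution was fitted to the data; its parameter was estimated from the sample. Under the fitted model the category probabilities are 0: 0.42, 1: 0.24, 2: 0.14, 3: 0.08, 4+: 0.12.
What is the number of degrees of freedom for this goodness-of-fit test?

3

There are k = 5 categories and 1 parameter estimated from the data, so df = 5 − 1 − 1 = 3.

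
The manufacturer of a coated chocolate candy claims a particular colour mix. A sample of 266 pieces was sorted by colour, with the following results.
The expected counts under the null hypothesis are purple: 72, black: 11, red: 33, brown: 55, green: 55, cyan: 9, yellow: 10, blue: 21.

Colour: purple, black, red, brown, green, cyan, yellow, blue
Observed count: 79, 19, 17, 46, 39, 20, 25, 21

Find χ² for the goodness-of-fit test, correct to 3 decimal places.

56.328

cat         O        E   (O−E)²/E
purple     79       72     0.6806
black      19       11     5.8182
red        17       33     7.7576
brown      46       55     1.4727
green      39       55     4.6545
cyan       20        9    13.4444
yellow     25       10    22.5000
blue       21       21     0.0000
Sum = 56.328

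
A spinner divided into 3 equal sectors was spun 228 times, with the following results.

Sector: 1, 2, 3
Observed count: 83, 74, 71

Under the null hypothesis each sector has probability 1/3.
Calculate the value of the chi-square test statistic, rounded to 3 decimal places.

1.026

Expected count for each of the 3 categories: 228/3 = 76.
χ² = (83−76)²/76 + (74−76)²/76 + (71−76)²/76
   = 0.6447 + 0.0526 + 0.3289
Sum = 1.026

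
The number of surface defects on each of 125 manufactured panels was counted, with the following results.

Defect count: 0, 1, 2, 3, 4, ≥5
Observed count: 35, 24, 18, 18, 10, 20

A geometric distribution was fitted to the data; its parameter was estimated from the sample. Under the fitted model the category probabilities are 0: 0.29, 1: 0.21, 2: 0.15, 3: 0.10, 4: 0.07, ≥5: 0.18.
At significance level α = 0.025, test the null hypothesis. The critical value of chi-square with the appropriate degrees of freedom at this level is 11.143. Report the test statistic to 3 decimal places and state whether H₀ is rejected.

3.142; do not reject

Expected counts E_i = n·p_i: 125×0.29 = 36.25, 125×0.21 = 26.25, 125×0.15 = 18.75, 125×0.10 = 12.5, 125×0.07 = 8.75, 125×0.18 = 22.5.
0: (35 − 36.25)²/36.25 = 1.5625/36.25 = 0.0431
1: (24 − 26.25)²/26.25 = 5.0625/26.25 = 0.1929
2: (18 − 18.75)²/18.75 = 0.5625/18.75 = 0.0300
3: (18 − 12.5)²/12.5 = 30.25/12.5 = 2.4200
4: (10 − 8.75)²/8.75 = 1.5625/8.75 = 0.1786
≥5: (20 − 22.5)²/22.5 = 6.25/22.5 = 0.2778
Sum = 3.142
df = 4. Since 3.142 < 11.143, we do not reject H₀.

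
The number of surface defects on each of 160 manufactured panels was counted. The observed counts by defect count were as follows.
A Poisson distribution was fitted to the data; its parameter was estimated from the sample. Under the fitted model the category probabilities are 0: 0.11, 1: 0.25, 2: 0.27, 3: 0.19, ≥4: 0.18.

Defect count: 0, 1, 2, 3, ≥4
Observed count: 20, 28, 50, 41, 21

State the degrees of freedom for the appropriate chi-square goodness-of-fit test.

There are k = 5 categories and 1 parameter estimated from the data, so df = 5 − 1 − 1 = 3.

3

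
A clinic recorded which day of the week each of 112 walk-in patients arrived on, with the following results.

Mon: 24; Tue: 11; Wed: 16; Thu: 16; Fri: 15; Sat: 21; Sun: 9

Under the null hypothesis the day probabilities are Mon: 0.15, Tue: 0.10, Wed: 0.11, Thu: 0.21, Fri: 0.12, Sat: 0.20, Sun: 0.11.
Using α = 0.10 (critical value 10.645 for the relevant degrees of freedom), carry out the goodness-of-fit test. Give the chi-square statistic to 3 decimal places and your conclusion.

7.756; do not reject

Expected counts E_i = n·p_i: 112×0.15 = 16.8, 112×0.10 = 11.2, 112×0.11 = 12.32, 112×0.21 = 23.52, 112×0.12 = 13.44, 112×0.20 = 22.4, 112×0.11 = 12.32.
χ² = (24−16.8)²/16.8 + (11−11.2)²/11.2 + (16−12.32)²/12.32 + (16−23.52)²/23.52 + (15−13.44)²/13.44 + (21−22.4)²/22.4 + (9−12.32)²/12.32
   = 3.0857 + 0.0036 + 1.0992 + 2.4044 + 0.1811 + 0.0875 + 0.8947
Sum = 7.756
df = 6. Since 7.756 < 10.645, we do not reject H₀.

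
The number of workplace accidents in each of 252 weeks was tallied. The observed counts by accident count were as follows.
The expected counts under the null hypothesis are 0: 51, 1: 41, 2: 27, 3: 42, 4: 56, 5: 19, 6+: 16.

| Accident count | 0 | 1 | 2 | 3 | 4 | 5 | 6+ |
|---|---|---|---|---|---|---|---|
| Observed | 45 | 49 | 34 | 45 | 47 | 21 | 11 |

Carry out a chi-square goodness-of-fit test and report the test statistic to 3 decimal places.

7.515

cat         O        E   (O−E)²/E
0          45       51     0.7059
1          49       41     1.5610
2          34       27     1.8148
3          45       42     0.2143
4          47       56     1.4464
5          21       19     0.2105
6+         11       16     1.5625
Sum = 7.515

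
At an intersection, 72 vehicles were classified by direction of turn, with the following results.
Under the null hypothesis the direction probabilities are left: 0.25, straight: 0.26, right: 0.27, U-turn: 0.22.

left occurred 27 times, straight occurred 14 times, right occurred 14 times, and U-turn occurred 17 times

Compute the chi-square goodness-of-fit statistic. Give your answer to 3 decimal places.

Expected counts E_i = n·p_i: 72×0.25 = 18, 72×0.26 = 18.72, 72×0.27 = 19.44, 72×0.22 = 15.84.
cat           O        E   (O−E)²/E
left         27       18     4.5000
straight     14    18.72     1.1901
right        14    19.44     1.5223
U-turn       17    15.84     0.0849
Sum = 7.297

7.297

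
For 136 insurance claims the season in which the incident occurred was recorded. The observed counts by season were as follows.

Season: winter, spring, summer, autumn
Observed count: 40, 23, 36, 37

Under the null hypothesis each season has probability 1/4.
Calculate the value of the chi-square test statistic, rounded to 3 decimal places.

Expected count for each of the 4 categories: 136/4 = 34.
χ² = (40−34)²/34 + (23−34)²/34 + (36−34)²/34 + (37−34)²/34
   = 1.0588 + 3.5588 + 0.1176 + 0.2647
Sum = 5.000

5.000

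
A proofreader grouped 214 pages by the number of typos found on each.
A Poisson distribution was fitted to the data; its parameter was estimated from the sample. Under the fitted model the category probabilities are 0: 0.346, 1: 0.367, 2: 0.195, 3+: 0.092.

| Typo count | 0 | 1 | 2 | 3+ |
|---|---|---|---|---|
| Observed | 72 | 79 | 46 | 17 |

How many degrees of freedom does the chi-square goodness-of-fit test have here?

There are k = 4 categories and 1 parameter estimated from the data, so df = 4 − 1 − 1 = 2.

2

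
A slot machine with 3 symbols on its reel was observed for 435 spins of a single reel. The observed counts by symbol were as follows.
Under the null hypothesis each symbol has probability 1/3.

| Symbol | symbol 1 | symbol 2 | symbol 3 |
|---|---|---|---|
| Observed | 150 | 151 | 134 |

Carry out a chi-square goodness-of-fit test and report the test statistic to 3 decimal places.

1.255

Expected count for each of the 3 categories: 435/3 = 145.
cat           O        E   (O−E)²/E
symbol 1    150      145     0.1724
symbol 2    151      145     0.2483
symbol 3    134      145     0.8345
Sum = 1.255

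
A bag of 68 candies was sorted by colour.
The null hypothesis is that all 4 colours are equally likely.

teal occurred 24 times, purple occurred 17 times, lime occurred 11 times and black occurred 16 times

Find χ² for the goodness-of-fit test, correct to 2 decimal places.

5.06

Expected count for each of the 4 categories: 68/4 = 17.
χ² = (24−17)²/17 + (17−17)²/17 + (11−17)²/17 + (16−17)²/17
   = 2.882 + 0.000 + 2.118 + 0.059
Sum = 5.06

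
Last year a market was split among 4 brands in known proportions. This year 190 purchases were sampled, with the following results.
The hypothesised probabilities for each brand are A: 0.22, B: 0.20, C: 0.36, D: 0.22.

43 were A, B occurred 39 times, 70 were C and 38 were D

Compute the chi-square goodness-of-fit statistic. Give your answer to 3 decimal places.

Expected counts E_i = n·p_i: 190×0.22 = 41.8, 190×0.20 = 38, 190×0.36 = 68.4, 190×0.22 = 41.8.
χ² = (43−41.8)²/41.8 + (39−38)²/38 + (70−68.4)²/68.4 + (38−41.8)²/41.8
   = 0.0344 + 0.0263 + 0.0374 + 0.3455
Sum = 0.444

0.444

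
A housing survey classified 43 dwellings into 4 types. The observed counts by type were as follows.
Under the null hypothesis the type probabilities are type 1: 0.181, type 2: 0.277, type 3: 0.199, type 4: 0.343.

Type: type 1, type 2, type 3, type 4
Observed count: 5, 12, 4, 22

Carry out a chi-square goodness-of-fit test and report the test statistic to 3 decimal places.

6.987

Expected counts E_i = n·p_i: 43×0.181 = 7.783, 43×0.277 = 11.911, 43×0.199 = 8.557, 43×0.343 = 14.749.
cat         O        E   (O−E)²/E
type 1      5    7.783     0.9951
type 2     12   11.911     0.0007
type 3      4    8.557     2.4268
type 4     22   14.749     3.5648
Sum = 6.987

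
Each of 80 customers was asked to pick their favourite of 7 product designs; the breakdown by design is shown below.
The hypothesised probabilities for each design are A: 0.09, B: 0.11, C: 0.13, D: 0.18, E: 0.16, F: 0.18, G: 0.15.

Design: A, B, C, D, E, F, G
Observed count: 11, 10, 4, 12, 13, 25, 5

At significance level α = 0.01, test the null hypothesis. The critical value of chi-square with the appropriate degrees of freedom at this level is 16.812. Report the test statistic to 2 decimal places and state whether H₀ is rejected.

18.40; reject

Expected counts E_i = n·p_i: 80×0.09 = 7.2, 80×0.11 = 8.8, 80×0.13 = 10.4, 80×0.18 = 14.4, 80×0.16 = 12.8, 80×0.18 = 14.4, 80×0.15 = 12.
cat         O        E   (O−E)²/E
A          11      7.2      2.006
B          10      8.8      0.164
C           4     10.4      3.938
D          12     14.4      0.400
E          13     12.8      0.003
F          25     14.4      7.803
G           5       12      4.083
Sum = 18.40
df = 6. Since 18.40 > 16.812, we reject H₀.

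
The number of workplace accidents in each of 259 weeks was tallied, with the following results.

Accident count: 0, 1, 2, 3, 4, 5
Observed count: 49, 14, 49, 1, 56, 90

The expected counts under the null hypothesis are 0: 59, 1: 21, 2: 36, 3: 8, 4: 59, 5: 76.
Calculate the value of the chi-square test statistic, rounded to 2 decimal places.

χ² = (49−59)²/59 + (14−21)²/21 + (49−36)²/36 + (1−8)²/8 + (56−59)²/59 + (90−76)²/76
   = 1.695 + 2.333 + 4.694 + 6.125 + 0.153 + 2.579
Sum = 17.58

17.58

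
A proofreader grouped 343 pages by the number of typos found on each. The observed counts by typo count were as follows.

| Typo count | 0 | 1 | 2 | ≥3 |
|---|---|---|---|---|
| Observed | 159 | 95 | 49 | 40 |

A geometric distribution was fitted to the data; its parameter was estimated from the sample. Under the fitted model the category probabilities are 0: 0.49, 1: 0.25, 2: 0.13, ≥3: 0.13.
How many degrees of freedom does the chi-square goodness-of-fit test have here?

2

There are k = 4 categories and 1 parameter estimated from the data, so df = 4 − 1 − 1 = 2.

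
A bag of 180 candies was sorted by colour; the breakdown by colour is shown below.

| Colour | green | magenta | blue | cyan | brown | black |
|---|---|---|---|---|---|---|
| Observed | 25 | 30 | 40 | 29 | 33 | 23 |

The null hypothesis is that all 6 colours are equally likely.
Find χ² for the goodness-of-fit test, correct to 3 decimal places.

Expected count for each of the 6 categories: 180/6 = 30.
χ² = (25−30)²/30 + (30−30)²/30 + (40−30)²/30 + (29−30)²/30 + (33−30)²/30 + (23−30)²/30
   = 0.8333 + 0.0000 + 3.3333 + 0.0333 + 0.3000 + 1.6333
Sum = 6.133

6.133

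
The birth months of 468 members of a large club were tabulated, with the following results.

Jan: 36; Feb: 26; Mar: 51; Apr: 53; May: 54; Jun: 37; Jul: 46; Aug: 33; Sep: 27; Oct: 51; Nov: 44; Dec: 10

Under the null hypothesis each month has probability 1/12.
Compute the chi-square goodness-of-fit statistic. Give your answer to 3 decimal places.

Under H₀ each category has probability 1/12, so each expected count is 468/12 = 39.
χ² = (36−39)²/39 + (26−39)²/39 + (51−39)²/39 + (53−39)²/39 + (54−39)²/39 + (37−39)²/39 + (46−39)²/39 + (33−39)²/39 + (27−39)²/39 + (51−39)²/39 + (44−39)²/39 + (10−39)²/39
   = 0.2308 + 4.3333 + 3.6923 + 5.0256 + 5.7692 + 0.1026 + 1.2564 + 0.9231 + 3.6923 + 3.6923 + 0.6410 + 21.5641
Sum = 50.923

50.923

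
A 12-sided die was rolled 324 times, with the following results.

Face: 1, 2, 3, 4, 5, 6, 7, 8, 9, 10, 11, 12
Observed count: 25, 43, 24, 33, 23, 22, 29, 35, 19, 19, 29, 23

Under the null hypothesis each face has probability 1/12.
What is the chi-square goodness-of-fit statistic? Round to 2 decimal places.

Expected count for each of the 12 categories: 324/12 = 27.
1: (25 − 27)²/27 = 4/27 = 0.148
2: (43 − 27)²/27 = 256/27 = 9.481
3: (24 − 27)²/27 = 9/27 = 0.333
4: (33 − 27)²/27 = 36/27 = 1.333
5: (23 − 27)²/27 = 16/27 = 0.593
6: (22 − 27)²/27 = 25/27 = 0.926
7: (29 − 27)²/27 = 4/27 = 0.148
8: (35 − 27)²/27 = 64/27 = 2.370
9: (19 − 27)²/27 = 64/27 = 2.370
10: (19 − 27)²/27 = 64/27 = 2.370
11: (29 − 27)²/27 = 4/27 = 0.148
12: (23 − 27)²/27 = 16/27 = 0.593
Sum = 20.81

20.81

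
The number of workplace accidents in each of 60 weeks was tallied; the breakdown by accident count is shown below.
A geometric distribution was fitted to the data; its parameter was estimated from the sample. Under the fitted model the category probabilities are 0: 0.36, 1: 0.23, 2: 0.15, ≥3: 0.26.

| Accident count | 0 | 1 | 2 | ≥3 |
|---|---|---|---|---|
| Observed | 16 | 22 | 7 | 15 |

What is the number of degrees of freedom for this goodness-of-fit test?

There are k = 4 categories and 1 parameter estimated from the data, so df = 4 − 1 − 1 = 2.

2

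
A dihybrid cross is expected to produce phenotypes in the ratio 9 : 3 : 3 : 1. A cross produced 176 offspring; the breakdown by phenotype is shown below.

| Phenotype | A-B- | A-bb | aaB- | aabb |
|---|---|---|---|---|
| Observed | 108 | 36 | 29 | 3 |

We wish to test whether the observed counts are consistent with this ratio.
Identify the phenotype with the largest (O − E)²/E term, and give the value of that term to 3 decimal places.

aabb, 5.818

Ratio total = 16. Expected counts: 176×9/16 = 99, 176×3/16 = 33, 176×3/16 = 33, 176×1/16 = 11.
cat         O        E   (O−E)²/E
A-B-      108       99     0.8182
A-bb       36       33     0.2727
aaB-       29       33     0.4848
aabb        3       11     5.8182
The largest term is for aabb: 5.818.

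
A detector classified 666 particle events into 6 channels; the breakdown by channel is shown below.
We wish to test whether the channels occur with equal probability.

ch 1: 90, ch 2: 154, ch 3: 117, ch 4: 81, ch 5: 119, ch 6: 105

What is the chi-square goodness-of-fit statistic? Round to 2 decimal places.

29.96

Expected count for each of the 6 categories: 666/6 = 111.
χ² = (90−111)²/111 + (154−111)²/111 + (117−111)²/111 + (81−111)²/111 + (119−111)²/111 + (105−111)²/111
   = 3.973 + 16.658 + 0.324 + 8.108 + 0.577 + 0.324
Sum = 29.96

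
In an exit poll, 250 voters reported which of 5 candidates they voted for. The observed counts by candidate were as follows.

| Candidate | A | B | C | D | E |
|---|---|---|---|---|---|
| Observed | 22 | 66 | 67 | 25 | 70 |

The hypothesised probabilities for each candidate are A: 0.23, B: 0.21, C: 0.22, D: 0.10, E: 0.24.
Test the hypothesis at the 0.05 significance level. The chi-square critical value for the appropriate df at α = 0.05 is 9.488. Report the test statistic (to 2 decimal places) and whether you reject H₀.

Expected counts E_i = n·p_i: 250×0.23 = 57.5, 250×0.21 = 52.5, 250×0.22 = 55, 250×0.10 = 25, 250×0.24 = 60.
cat         O        E   (O−E)²/E
A          22     57.5     21.917
B          66     52.5      3.471
C          67       55      2.618
D          25       25      0.000
E          70       60      1.667
Sum = 29.67
df = 4. Since 29.67 > 9.488, we reject H₀.

29.67; reject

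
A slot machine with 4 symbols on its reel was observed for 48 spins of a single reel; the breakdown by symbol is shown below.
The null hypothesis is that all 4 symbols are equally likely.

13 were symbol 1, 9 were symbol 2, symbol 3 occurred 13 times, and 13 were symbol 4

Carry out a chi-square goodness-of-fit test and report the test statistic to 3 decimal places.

Expected count for each of the 4 categories: 48/4 = 12.
cat           O        E   (O−E)²/E
symbol 1     13       12     0.0833
symbol 2      9       12     0.7500
symbol 3     13       12     0.0833
symbol 4     13       12     0.0833
Sum = 1.000

1.000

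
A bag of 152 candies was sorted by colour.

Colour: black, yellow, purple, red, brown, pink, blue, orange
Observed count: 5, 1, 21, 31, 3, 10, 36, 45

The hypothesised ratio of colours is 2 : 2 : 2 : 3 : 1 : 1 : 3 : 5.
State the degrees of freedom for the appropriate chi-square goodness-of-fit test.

There are k = 8 categories and no parameters were estimated from the data, so df = 8 − 1 = 7.

7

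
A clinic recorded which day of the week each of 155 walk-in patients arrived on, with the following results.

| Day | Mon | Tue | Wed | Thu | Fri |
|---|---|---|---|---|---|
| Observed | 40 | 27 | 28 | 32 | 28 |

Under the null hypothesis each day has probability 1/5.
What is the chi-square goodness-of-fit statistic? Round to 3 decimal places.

Under H₀ each category has probability 1/5, so each expected count is 155/5 = 31.
cat         O        E   (O−E)²/E
Mon        40       31     2.6129
Tue        27       31     0.5161
Wed        28       31     0.2903
Thu        32       31     0.0323
Fri        28       31     0.2903
Sum = 3.742

3.742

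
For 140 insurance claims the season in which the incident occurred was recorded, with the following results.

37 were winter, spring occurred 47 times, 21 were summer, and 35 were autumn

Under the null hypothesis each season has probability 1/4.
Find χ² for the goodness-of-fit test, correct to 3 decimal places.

Under H₀ each category has probability 1/4, so each expected count is 140/4 = 35.
cat         O        E   (O−E)²/E
winter     37       35     0.1143
spring     47       35     4.1143
summer     21       35     5.6000
autumn     35       35     0.0000
Sum = 9.829

9.829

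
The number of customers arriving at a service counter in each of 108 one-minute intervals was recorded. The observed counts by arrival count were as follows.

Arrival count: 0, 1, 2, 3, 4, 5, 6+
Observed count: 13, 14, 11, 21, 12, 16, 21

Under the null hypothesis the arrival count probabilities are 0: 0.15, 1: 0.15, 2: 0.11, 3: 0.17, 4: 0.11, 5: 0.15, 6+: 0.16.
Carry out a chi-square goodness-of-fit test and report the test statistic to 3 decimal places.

2.180

Expected counts E_i = n·p_i: 108×0.15 = 16.2, 108×0.15 = 16.2, 108×0.11 = 11.88, 108×0.17 = 18.36, 108×0.11 = 11.88, 108×0.15 = 16.2, 108×0.16 = 17.28.
χ² = (13−16.2)²/16.2 + (14−16.2)²/16.2 + (11−11.88)²/11.88 + (21−18.36)²/18.36 + (12−11.88)²/11.88 + (16−16.2)²/16.2 + (21−17.28)²/17.28
   = 0.6321 + 0.2988 + 0.0652 + 0.3796 + 0.0012 + 0.0025 + 0.8008
Sum = 2.180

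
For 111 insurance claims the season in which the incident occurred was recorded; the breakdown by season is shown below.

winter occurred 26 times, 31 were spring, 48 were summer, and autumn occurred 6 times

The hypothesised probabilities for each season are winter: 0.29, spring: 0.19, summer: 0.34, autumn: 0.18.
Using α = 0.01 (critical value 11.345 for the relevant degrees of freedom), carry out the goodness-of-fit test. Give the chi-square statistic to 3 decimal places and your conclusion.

18.418; reject

Expected counts E_i = n·p_i: 111×0.29 = 32.19, 111×0.19 = 21.09, 111×0.34 = 37.74, 111×0.18 = 19.98.
χ² = (26−32.19)²/32.19 + (31−21.09)²/21.09 + (48−37.74)²/37.74 + (6−19.98)²/19.98
   = 1.1903 + 4.6566 + 2.7893 + 9.7818
Sum = 18.418
df = 3. Since 18.418 > 11.345, we reject H₀.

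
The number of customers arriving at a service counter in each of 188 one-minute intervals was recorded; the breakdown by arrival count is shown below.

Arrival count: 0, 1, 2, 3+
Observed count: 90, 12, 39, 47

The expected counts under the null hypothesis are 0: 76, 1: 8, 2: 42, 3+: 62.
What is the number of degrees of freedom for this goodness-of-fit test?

3

There are k = 4 categories and no parameters were estimated from the data, so df = 4 − 1 = 3.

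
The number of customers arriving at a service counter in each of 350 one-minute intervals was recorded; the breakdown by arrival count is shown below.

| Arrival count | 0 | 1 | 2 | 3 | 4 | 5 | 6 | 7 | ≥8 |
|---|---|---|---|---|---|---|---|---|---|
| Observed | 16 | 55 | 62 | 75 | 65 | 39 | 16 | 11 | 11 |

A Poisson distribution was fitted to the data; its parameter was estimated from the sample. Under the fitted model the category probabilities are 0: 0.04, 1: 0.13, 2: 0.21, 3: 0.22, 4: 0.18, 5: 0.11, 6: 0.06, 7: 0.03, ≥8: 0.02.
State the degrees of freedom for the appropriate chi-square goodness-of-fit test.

There are k = 9 categories and 1 parameter estimated from the data, so df = 9 − 1 − 1 = 7.

7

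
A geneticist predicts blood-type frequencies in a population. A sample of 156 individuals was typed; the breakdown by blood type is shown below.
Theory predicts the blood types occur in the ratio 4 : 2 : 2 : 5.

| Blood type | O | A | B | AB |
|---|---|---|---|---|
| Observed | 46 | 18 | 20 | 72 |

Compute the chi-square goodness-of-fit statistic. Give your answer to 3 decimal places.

4.650

Ratio total = 13. Expected counts: 156×4/13 = 48, 156×2/13 = 24, 156×2/13 = 24, 156×5/13 = 60.
cat         O        E   (O−E)²/E
O          46       48     0.0833
A          18       24     1.5000
B          20       24     0.6667
AB         72       60     2.4000
Sum = 4.650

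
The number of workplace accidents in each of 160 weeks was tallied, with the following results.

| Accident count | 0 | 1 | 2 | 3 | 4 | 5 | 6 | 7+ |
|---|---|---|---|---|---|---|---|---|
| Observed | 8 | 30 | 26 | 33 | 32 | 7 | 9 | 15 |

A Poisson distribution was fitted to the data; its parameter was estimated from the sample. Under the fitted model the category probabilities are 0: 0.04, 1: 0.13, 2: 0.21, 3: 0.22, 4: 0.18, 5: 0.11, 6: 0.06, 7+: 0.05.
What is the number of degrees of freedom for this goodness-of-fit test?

There are k = 8 categories and 1 parameter estimated from the data, so df = 8 − 1 − 1 = 6.

6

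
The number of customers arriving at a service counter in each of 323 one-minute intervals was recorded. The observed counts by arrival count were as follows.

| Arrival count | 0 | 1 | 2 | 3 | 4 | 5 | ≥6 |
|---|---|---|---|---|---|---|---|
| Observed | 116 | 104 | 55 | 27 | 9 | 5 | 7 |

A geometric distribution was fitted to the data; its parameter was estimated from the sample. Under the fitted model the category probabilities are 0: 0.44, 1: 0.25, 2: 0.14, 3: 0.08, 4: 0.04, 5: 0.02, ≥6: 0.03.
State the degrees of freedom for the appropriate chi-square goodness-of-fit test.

5

There are k = 7 categories and 1 parameter estimated from the data, so df = 7 − 1 − 1 = 5.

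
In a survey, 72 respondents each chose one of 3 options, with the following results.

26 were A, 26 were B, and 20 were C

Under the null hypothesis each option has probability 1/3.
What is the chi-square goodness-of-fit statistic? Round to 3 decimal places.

1.000

Expected count for each of the 3 categories: 72/3 = 24.
χ² = (26−24)²/24 + (26−24)²/24 + (20−24)²/24
   = 0.1667 + 0.1667 + 0.6667
Sum = 1.000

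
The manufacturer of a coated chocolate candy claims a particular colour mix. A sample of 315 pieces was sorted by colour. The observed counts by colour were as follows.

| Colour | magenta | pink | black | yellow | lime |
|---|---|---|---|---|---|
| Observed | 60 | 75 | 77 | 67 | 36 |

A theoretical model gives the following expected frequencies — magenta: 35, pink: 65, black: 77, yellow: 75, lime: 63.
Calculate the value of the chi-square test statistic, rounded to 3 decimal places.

31.820

cat          O        E   (O−E)²/E
magenta     60       35    17.8571
pink        75       65     1.5385
black       77       77     0.0000
yellow      67       75     0.8533
lime        36       63    11.5714
Sum = 31.820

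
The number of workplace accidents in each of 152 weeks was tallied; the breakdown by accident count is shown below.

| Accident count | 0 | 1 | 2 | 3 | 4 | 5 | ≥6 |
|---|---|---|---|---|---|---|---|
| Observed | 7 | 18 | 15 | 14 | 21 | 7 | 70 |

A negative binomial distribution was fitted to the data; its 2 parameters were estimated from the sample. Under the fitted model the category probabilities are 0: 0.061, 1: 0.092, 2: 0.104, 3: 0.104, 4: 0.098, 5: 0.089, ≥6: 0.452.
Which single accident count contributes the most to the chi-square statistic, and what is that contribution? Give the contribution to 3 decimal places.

Expected counts E_i = n·p_i: 152×0.061 = 9.272, 152×0.092 = 13.984, 152×0.104 = 15.808, 152×0.104 = 15.808, 152×0.098 = 14.896, 152×0.089 = 13.528, 152×0.452 = 68.704.
0: (7 − 9.272)²/9.272 = 5.161984/9.272 = 0.5567
1: (18 − 13.984)²/13.984 = 16.128256/13.984 = 1.1533
2: (15 − 15.808)²/15.808 = 0.652864/15.808 = 0.0413
3: (14 − 15.808)²/15.808 = 3.268864/15.808 = 0.2068
4: (21 − 14.896)²/14.896 = 37.258816/14.896 = 2.5013
5: (7 − 13.528)²/13.528 = 42.614784/13.528 = 3.1501
≥6: (70 − 68.704)²/68.704 = 1.679616/68.704 = 0.0244
The largest term is for 5: 3.150.

5, 3.150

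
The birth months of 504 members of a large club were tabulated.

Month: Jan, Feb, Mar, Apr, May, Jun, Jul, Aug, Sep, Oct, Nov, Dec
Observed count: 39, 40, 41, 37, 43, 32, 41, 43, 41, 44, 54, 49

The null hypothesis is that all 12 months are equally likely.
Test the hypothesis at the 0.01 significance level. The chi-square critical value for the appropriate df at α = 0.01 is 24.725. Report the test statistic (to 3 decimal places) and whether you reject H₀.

8.095; do not reject

Expected count for each of the 12 categories: 504/12 = 42.
Jan: (39 − 42)²/42 = 9/42 = 0.2143
Feb: (40 − 42)²/42 = 4/42 = 0.0952
Mar: (41 − 42)²/42 = 1/42 = 0.0238
Apr: (37 − 42)²/42 = 25/42 = 0.5952
May: (43 − 42)²/42 = 1/42 = 0.0238
Jun: (32 − 42)²/42 = 100/42 = 2.3810
Jul: (41 − 42)²/42 = 1/42 = 0.0238
Aug: (43 − 42)²/42 = 1/42 = 0.0238
Sep: (41 − 42)²/42 = 1/42 = 0.0238
Oct: (44 − 42)²/42 = 4/42 = 0.0952
Nov: (54 − 42)²/42 = 144/42 = 3.4286
Dec: (49 − 42)²/42 = 49/42 = 1.1667
Sum = 8.095
df = 11. Since 8.095 < 24.725, we do not reject H₀.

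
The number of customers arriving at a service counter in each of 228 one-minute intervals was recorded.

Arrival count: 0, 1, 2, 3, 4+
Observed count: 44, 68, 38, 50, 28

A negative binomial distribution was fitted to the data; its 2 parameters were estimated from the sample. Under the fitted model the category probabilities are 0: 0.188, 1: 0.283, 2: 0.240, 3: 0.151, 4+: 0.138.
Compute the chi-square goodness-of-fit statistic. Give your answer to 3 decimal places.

12.751

Expected counts E_i = n·p_i: 228×0.188 = 42.864, 228×0.283 = 64.524, 228×0.240 = 54.72, 228×0.151 = 34.428, 228×0.138 = 31.464.
0: (44 − 42.864)²/42.864 = 1.290496/42.864 = 0.0301
1: (68 − 64.524)²/64.524 = 12.082576/64.524 = 0.1873
2: (38 − 54.72)²/54.72 = 279.5584/54.72 = 5.1089
3: (50 − 34.428)²/34.428 = 242.487184/34.428 = 7.0433
4+: (28 − 31.464)²/31.464 = 11.999296/31.464 = 0.3814
Sum = 12.751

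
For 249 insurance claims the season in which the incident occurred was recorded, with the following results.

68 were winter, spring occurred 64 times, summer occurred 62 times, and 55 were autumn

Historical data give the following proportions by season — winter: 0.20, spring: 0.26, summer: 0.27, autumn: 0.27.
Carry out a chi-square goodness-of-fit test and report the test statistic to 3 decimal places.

9.292

Expected counts E_i = n·p_i: 249×0.20 = 49.8, 249×0.26 = 64.74, 249×0.27 = 67.23, 249×0.27 = 67.23.
cat         O        E   (O−E)²/E
winter     68     49.8     6.6514
spring     64    64.74     0.0085
summer     62    67.23     0.4069
autumn     55    67.23     2.2248
Sum = 9.292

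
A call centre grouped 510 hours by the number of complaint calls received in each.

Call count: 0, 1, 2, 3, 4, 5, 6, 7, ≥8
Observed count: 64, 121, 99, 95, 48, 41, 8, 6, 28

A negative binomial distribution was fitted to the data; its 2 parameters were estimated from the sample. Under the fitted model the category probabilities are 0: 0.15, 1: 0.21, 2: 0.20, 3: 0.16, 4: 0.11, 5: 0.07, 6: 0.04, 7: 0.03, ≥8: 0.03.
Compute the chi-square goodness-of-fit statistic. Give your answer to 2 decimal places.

Expected counts E_i = n·p_i: 510×0.15 = 76.5, 510×0.21 = 107.1, 510×0.20 = 102, 510×0.16 = 81.6, 510×0.11 = 56.1, 510×0.07 = 35.7, 510×0.04 = 20.4, 510×0.03 = 15.3, 510×0.03 = 15.3.
0: (64 − 76.5)²/76.5 = 156.25/76.5 = 2.042
1: (121 − 107.1)²/107.1 = 193.21/107.1 = 1.804
2: (99 − 102)²/102 = 9/102 = 0.088
3: (95 − 81.6)²/81.6 = 179.56/81.6 = 2.200
4: (48 − 56.1)²/56.1 = 65.61/56.1 = 1.170
5: (41 − 35.7)²/35.7 = 28.09/35.7 = 0.787
6: (8 − 20.4)²/20.4 = 153.76/20.4 = 7.537
7: (6 − 15.3)²/15.3 = 86.49/15.3 = 5.653
≥8: (28 − 15.3)²/15.3 = 161.29/15.3 = 10.542
Sum = 31.82

31.82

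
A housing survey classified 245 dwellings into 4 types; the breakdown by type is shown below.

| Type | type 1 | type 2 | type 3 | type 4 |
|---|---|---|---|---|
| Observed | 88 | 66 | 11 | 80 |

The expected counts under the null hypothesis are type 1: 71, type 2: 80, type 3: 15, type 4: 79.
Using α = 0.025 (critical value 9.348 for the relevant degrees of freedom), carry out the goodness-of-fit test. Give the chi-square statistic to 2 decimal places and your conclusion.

7.60; do not reject

cat         O        E   (O−E)²/E
type 1     88       71      4.070
type 2     66       80      2.450
type 3     11       15      1.067
type 4     80       79      0.013
Sum = 7.60
df = 3. Since 7.60 < 9.348, we do not reject H₀.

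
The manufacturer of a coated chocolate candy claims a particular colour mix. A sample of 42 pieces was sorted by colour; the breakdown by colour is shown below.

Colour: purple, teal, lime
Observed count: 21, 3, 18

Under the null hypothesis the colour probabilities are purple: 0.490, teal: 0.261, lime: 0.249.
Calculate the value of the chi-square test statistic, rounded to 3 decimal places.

Expected counts E_i = n·p_i: 42×0.490 = 20.58, 42×0.261 = 10.962, 42×0.249 = 10.458.
cat         O        E   (O−E)²/E
purple     21    20.58     0.0086
teal        3   10.962     5.7830
lime       18   10.458     5.4391
Sum = 11.231

11.231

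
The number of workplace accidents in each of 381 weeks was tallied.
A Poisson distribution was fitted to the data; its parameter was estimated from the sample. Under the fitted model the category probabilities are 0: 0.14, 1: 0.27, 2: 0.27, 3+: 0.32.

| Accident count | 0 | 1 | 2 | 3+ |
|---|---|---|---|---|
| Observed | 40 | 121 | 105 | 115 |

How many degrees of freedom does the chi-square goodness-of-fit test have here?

2

There are k = 4 categories and 1 parameter estimated from the data, so df = 4 − 1 − 1 = 2.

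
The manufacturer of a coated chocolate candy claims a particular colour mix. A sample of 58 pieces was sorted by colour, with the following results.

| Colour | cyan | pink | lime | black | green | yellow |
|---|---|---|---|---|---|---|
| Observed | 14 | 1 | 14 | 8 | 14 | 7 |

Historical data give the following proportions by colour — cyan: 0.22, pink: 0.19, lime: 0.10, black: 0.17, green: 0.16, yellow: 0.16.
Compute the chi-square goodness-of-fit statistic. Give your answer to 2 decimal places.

Expected counts E_i = n·p_i: 58×0.22 = 12.76, 58×0.19 = 11.02, 58×0.10 = 5.8, 58×0.17 = 9.86, 58×0.16 = 9.28, 58×0.16 = 9.28.
cyan: (14 − 12.76)²/12.76 = 1.5376/12.76 = 0.121
pink: (1 − 11.02)²/11.02 = 100.4004/11.02 = 9.111
lime: (14 − 5.8)²/5.8 = 67.24/5.8 = 11.593
black: (8 − 9.86)²/9.86 = 3.4596/9.86 = 0.351
green: (14 − 9.28)²/9.28 = 22.2784/9.28 = 2.401
yellow: (7 − 9.28)²/9.28 = 5.1984/9.28 = 0.560
Sum = 24.14

24.14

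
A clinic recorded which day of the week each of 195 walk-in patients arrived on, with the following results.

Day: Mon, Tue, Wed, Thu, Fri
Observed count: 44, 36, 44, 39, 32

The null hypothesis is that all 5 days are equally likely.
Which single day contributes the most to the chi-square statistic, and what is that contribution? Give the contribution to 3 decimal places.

Fri, 1.256

Under H₀ each category has probability 1/5, so each expected count is 195/5 = 39.
Mon: (44 − 39)²/39 = 25/39 = 0.6410
Tue: (36 − 39)²/39 = 9/39 = 0.2308
Wed: (44 − 39)²/39 = 25/39 = 0.6410
Thu: (39 − 39)²/39 = 0/39 = 0.0000
Fri: (32 − 39)²/39 = 49/39 = 1.2564
The largest term is for Fri: 1.256.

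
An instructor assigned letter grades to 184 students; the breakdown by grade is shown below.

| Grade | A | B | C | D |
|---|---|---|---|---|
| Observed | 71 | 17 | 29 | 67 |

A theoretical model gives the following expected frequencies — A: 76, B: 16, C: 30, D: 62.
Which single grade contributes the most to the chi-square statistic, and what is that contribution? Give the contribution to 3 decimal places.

χ² = (71−76)²/76 + (17−16)²/16 + (29−30)²/30 + (67−62)²/62
   = 0.3289 + 0.0625 + 0.0333 + 0.4032
The largest term is for D: 0.403.

D, 0.403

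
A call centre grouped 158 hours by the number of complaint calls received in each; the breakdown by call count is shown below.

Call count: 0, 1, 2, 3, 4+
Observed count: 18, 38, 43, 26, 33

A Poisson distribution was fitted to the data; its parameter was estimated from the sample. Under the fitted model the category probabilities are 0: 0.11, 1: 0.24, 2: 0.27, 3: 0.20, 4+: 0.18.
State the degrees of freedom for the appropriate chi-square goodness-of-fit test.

3

There are k = 5 categories and 1 parameter estimated from the data, so df = 5 − 1 − 1 = 3.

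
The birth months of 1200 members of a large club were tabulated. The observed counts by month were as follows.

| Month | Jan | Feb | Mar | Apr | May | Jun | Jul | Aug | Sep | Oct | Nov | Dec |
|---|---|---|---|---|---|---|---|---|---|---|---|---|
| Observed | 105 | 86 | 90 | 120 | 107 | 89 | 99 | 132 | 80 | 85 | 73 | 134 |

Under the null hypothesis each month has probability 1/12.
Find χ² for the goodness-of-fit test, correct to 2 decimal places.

44.26

Expected count for each of the 12 categories: 1200/12 = 100.
cat         O        E   (O−E)²/E
Jan       105      100      0.250
Feb        86      100      1.960
Mar        90      100      1.000
Apr       120      100      4.000
May       107      100      0.490
Jun        89      100      1.210
Jul        99      100      0.010
Aug       132      100     10.240
Sep        80      100      4.000
Oct        85      100      2.250
Nov        73      100      7.290
Dec       134      100     11.560
Sum = 44.26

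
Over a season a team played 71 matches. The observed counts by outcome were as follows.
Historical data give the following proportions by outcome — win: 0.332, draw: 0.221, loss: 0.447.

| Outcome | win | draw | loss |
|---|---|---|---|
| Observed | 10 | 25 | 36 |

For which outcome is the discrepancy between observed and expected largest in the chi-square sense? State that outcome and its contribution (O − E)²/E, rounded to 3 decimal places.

Expected counts E_i = n·p_i: 71×0.332 = 23.572, 71×0.221 = 15.691, 71×0.447 = 31.737.
χ² = (10−23.572)²/23.572 + (25−15.691)²/15.691 + (36−31.737)²/31.737
   = 7.8143 + 5.5228 + 0.5726
The largest term is for win: 7.814.

win, 7.814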